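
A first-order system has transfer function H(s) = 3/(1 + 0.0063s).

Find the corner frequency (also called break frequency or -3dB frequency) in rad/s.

Corner frequency = 1/τ = 1/0.0063 = 158.73 rad/s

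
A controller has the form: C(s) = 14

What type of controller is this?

This is a Proportional (P) controller.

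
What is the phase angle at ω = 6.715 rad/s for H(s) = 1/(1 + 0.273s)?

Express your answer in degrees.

Phase = -arctan(ωτ) = -arctan(6.715 × 0.273) = -61.4°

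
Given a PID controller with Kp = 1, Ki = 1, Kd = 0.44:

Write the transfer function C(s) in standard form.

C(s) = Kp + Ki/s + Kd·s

Substituting values: C(s) = 1 + 1/s + 0.44s = (0.44s² + s + 1)/s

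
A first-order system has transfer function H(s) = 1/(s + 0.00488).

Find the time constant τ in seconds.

For H(s) = 1/(s + 1/τ), the pole is at -1/τ = -0.00488, so τ = 1/0.00488 = 204.9 s.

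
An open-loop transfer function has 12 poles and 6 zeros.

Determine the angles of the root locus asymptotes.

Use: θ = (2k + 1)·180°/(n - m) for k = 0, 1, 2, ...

n - m = 12 - 6 = 6. Angles: θk = (2k + 1)·180°/6 = 30°, 90°, 150°, 210°, 270°, 330°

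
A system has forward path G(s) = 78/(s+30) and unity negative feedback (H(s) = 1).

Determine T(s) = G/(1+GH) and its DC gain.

T(s) = G/(1+GH) = [78/(s+30)] / [1 + 78/(s+30)] = 78/(s+30+78) = 78/(s+108). DC gain = 78/108 = 0.7222.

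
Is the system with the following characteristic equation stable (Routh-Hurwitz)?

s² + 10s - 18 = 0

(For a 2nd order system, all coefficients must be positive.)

Coefficients: 1, 10, -18. c=-18 not positive, so system is unstable.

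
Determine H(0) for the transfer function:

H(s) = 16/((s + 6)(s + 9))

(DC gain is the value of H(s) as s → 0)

DC gain = H(0) = 16/(6 × 9) = 16/54 = 0.2963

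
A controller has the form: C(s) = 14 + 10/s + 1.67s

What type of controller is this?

This is a Proportional-Integral-Derivative (PID) controller.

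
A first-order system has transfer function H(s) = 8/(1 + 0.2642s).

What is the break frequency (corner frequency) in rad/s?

Corner frequency = 1/τ = 1/0.2642 = 3.785 rad/s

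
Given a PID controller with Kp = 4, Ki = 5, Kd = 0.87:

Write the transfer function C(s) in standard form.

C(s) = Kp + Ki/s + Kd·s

Substituting values: C(s) = 4 + 5/s + 0.87s = (0.87s² + 4s + 5)/s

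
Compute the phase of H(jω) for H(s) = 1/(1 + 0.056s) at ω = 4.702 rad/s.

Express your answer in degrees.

Phase = -arctan(ωτ) = -arctan(4.702 × 0.056) = -14.8°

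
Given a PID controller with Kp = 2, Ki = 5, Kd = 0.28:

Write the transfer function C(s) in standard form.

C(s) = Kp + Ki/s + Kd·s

Substituting values: C(s) = 2 + 5/s + 0.28s = (0.28s² + 2s + 5)/s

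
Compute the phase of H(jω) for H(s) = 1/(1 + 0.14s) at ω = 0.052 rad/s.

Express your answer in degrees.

Phase = -arctan(ωτ) = -arctan(0.052 × 0.14) = -0.4°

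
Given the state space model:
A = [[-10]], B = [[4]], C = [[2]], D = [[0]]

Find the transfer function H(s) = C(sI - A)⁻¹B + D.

(sI - A)⁻¹ = 1/(s + 10). H(s) = 2 × 4/(s + 10) + 0 = 8/(s + 10).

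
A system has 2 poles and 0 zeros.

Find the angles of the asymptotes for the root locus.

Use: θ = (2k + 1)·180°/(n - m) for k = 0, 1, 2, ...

n - m = 2 - 0 = 2. Angles: θk = (2k + 1)·180°/2 = 90°, 270°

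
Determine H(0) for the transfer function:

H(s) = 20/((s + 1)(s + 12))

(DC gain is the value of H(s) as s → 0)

DC gain = H(0) = 20/(1 × 12) = 20/12 = 1.6667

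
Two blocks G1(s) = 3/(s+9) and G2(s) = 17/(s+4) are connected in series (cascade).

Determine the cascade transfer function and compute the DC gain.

Series: multiply transfer functions. G_eq = 3/(s+9) × 17/(s+4) = 51/((s+9)(s+4)). DC gain = 51/(9×4) = 1.4167.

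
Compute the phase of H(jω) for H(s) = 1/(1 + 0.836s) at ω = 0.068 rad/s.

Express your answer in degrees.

Phase = -arctan(ωτ) = -arctan(0.068 × 0.836) = -3.3°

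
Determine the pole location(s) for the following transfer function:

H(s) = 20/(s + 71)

Pole is where denominator = 0: s + 71 = 0, so s = -71.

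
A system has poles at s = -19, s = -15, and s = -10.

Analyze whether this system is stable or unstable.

All poles are in the left half-plane. System is stable.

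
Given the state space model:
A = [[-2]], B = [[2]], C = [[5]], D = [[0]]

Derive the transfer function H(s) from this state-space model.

(sI - A)⁻¹ = 1/(s + 2). H(s) = 5 × 2/(s + 2) + 0 = 10/(s + 2).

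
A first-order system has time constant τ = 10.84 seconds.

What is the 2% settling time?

For first-order system, 2% settling time ≈ 4τ = 4 × 10.84 = 43.36 s.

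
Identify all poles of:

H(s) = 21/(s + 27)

Pole is where denominator = 0: s + 27 = 0, so s = -27.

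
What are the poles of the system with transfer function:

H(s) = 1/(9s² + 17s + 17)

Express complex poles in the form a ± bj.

Discriminant = 17² - 4×9×17 = 289 - 612 = -323 < 0, so the poles are a complex conjugate pair s = (-17 ± j√323)/(2×9). Real part = -17/(2×9) = -17/18 ≈ -0.9444; imaginary part = ±√323/(2×9) ≈ 0.9985. Poles: s = -0.9444 ± 0.9985j.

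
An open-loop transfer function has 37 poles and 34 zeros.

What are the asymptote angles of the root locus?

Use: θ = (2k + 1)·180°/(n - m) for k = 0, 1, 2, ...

n - m = 37 - 34 = 3. Angles: θk = (2k + 1)·180°/3 = 60°, 180°, 300°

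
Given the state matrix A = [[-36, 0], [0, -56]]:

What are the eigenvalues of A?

For diagonal matrix, eigenvalues are diagonal entries: λ₁ = -36, λ₂ = -56.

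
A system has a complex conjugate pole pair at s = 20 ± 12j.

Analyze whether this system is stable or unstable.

Real part of poles is 20 (> 0, right half-plane). Unstable.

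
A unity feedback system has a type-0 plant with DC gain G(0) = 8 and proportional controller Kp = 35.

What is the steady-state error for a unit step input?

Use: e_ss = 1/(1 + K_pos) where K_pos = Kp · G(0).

K_pos = Kp · G(0) = 35 × 8 = 280. e_ss = 1/(1 + 280) = 0.0036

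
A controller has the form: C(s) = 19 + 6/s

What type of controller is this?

This is a Proportional-Integral (PI) controller.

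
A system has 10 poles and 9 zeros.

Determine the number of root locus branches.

Root locus has n branches where n = number of poles = 10.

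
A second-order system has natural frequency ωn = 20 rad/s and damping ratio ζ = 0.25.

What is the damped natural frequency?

ωd = ωn√(1 - ζ²) = 20√(1 - 0.25²) = 19.36 rad/s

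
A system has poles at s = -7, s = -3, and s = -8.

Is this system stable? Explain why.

All poles are in the left half-plane. System is stable.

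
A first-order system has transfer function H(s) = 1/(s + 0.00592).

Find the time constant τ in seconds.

For H(s) = 1/(s + 1/τ), the pole is at -1/τ = -0.00592, so τ = 1/0.00592 = 168.9 s.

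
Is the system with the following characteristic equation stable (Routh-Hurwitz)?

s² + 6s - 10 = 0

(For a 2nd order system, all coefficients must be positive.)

Coefficients: 1, 6, -10. c=-10 not positive, so system is unstable.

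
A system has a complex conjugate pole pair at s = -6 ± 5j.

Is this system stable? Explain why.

Real part of poles is -6 (< 0, left half-plane). Stable.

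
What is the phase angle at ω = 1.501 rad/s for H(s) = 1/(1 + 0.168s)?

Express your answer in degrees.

Phase = -arctan(ωτ) = -arctan(1.501 × 0.168) = -14.2°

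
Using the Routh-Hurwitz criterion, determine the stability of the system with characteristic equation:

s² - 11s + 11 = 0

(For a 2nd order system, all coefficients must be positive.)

Coefficients: 1, -11, 11. b=-11 not positive, so system is unstable.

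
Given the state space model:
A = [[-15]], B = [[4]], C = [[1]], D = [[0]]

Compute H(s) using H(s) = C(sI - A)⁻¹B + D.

(sI - A)⁻¹ = 1/(s + 15). H(s) = 1 × 4/(s + 15) + 0 = 4/(s + 15).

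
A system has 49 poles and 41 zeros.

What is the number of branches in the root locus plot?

Root locus has n branches where n = number of poles = 49.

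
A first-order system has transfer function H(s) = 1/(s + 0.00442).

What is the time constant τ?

For H(s) = 1/(s + 1/τ), the pole is at -1/τ = -0.00442, so τ = 1/0.00442 = 226.2 s.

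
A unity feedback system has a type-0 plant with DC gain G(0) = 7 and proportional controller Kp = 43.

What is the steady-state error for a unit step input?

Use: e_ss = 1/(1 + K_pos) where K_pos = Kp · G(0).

K_pos = Kp · G(0) = 43 × 7 = 301. e_ss = 1/(1 + 301) = 0.0033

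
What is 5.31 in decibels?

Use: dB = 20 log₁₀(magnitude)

dB = 20 log₁₀(5.31) = 14.5 dB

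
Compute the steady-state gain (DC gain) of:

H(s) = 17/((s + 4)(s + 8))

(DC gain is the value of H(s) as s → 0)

DC gain = H(0) = 17/(4 × 8) = 17/32 = 0.53125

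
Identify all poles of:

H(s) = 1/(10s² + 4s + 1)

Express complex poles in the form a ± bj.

Discriminant = 4² - 4×10×1 = 16 - 40 = -24 < 0, so the poles are a complex conjugate pair s = (-4 ± j√24)/(2×10). Real part = -4/(2×10) = -4/20 = -0.2; imaginary part = ±√24/(2×10) ≈ 0.2449. Poles: s = -0.2 ± 0.2449j.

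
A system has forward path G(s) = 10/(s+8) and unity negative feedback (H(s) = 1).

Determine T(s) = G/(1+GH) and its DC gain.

T(s) = G/(1+GH) = [10/(s+8)] / [1 + 10/(s+8)] = 10/(s+8+10) = 10/(s+18). DC gain = 10/18 = 0.5556.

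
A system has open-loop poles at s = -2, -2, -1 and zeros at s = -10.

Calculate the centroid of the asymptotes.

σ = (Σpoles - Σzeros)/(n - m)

σ = (Σpoles - Σzeros)/(n - m) = (-5 - (-10))/(3 - 1) = 5/2 = 2.5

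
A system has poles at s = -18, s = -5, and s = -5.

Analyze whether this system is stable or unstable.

All poles are in the left half-plane. System is stable.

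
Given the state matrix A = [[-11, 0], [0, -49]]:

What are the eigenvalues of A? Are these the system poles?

For diagonal matrix, eigenvalues are diagonal entries: λ₁ = -11, λ₂ = -49. Eigenvalues of A = system poles.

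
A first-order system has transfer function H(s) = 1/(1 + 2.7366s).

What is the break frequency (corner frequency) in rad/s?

Corner frequency = 1/τ = 1/2.7366 = 0.365 rad/s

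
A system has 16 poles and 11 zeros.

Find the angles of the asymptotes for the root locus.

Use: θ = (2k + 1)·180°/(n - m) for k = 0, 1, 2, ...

n - m = 16 - 11 = 5. Angles: θk = (2k + 1)·180°/5 = 36°, 108°, 180°, 252°, 324°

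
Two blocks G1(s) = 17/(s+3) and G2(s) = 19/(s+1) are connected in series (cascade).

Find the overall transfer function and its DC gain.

Series: multiply transfer functions. G_eq = 17/(s+3) × 19/(s+1) = 323/((s+3)(s+1)). DC gain = 323/(3×1) = 107.6667.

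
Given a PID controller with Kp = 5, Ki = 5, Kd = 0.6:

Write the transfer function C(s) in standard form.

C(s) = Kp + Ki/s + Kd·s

Substituting values: C(s) = 5 + 5/s + 0.6s = (0.6s² + 5s + 5)/s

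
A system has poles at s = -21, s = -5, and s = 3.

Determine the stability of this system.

Pole(s) at s = 3 are not in the left half-plane. System is unstable.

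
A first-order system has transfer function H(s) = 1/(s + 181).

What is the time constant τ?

For H(s) = 1/(s + 1/τ), the pole is at -1/τ = -181, so τ = 1/181 = 0.0055 s.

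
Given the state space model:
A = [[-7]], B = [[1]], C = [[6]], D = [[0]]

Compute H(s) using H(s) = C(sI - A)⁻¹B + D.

(sI - A)⁻¹ = 1/(s + 7). H(s) = 6 × 1/(s + 7) + 0 = 6/(s + 7).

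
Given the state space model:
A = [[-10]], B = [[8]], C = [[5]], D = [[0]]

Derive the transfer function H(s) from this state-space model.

(sI - A)⁻¹ = 1/(s + 10). H(s) = 5 × 8/(s + 10) + 0 = 40/(s + 10).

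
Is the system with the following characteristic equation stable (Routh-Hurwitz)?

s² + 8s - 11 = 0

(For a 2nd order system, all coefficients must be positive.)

Coefficients: 1, 8, -11. c=-11 not positive, so system is unstable.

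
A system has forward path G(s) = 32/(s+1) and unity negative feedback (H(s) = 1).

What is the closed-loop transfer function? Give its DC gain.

T(s) = G/(1+GH) = [32/(s+1)] / [1 + 32/(s+1)] = 32/(s+1+32) = 32/(s+33). DC gain = 32/33 = 0.9697.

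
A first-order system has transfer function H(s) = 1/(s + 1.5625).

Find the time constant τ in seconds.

For H(s) = 1/(s + 1/τ), the pole is at -1/τ = -1.5625, so τ = 1/1.5625 = 0.64 s.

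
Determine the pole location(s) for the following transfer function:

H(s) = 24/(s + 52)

Pole is where denominator = 0: s + 52 = 0, so s = -52.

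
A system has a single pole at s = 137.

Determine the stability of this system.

Pole at s = 137 is in the right half-plane. Unstable.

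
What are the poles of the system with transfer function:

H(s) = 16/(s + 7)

Pole is where denominator = 0: s + 7 = 0, so s = -7.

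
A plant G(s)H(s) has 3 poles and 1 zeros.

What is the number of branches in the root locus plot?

Root locus has n branches where n = number of poles = 3.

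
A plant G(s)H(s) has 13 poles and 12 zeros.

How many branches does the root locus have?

Root locus has n branches where n = number of poles = 13.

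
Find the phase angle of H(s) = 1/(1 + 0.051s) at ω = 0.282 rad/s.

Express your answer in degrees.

Phase = -arctan(ωτ) = -arctan(0.282 × 0.051) = -0.8°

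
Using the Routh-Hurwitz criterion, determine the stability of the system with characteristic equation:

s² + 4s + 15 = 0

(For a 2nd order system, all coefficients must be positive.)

Coefficients: 1, 4, 15. All positive, so system is stable.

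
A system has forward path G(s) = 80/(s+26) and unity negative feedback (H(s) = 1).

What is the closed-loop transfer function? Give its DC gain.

T(s) = G/(1+GH) = [80/(s+26)] / [1 + 80/(s+26)] = 80/(s+26+80) = 80/(s+106). DC gain = 80/106 = 0.7547.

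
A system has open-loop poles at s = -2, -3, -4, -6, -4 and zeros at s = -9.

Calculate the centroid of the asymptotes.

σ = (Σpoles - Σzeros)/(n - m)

σ = (Σpoles - Σzeros)/(n - m) = (-19 - (-9))/(5 - 1) = -10/4 = -2.5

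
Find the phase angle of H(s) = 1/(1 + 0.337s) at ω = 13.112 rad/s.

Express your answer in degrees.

Phase = -arctan(ωτ) = -arctan(13.112 × 0.337) = -77.2°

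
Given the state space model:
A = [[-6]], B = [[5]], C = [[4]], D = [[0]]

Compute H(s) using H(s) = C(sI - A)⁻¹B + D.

(sI - A)⁻¹ = 1/(s + 6). H(s) = 4 × 5/(s + 6) + 0 = 20/(s + 6).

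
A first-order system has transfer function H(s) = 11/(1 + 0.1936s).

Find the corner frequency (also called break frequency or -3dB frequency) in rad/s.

Corner frequency = 1/τ = 1/0.1936 = 5.165 rad/s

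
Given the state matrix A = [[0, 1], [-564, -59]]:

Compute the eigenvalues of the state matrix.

det(A - λI) = λ² - (-59)λ + 564 = (λ - (-47))(λ - (-12)). Eigenvalues: -47, -12.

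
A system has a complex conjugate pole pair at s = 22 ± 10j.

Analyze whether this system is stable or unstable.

Real part of poles is 22 (> 0, right half-plane). Unstable.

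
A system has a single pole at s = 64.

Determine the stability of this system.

Pole at s = 64 is in the right half-plane. Unstable.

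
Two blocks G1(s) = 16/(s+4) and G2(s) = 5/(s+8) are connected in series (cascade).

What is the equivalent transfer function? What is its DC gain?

Series: multiply transfer functions. G_eq = 16/(s+4) × 5/(s+8) = 80/((s+4)(s+8)). DC gain = 80/(4×8) = 2.5.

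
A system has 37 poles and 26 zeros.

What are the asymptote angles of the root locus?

n - m = 37 - 26 = 11. Angles: θk = (2k + 1)·180°/11 = 16.36°, 49.09°, 81.82°, 114.55°, 147.27°, 180°, 212.73°, 245.45°, 278.18°, 310.91°, 343.64°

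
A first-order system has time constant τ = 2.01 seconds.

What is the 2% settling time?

For first-order system, 2% settling time ≈ 4τ = 4 × 2.01 = 8.04 s.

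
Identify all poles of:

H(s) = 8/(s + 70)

Pole is where denominator = 0: s + 70 = 0, so s = -70.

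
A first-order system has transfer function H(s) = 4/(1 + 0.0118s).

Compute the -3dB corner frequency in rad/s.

Corner frequency = 1/τ = 1/0.0118 = 84.746 rad/s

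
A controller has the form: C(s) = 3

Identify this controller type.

This is a Proportional (P) controller.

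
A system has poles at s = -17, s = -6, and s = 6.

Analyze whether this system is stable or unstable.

Pole(s) at s = 6 are not in the left half-plane. System is unstable.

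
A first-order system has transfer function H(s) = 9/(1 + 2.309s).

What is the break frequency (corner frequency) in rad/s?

Corner frequency = 1/τ = 1/2.309 = 0.433 rad/s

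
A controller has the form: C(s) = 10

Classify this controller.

This is a Proportional (P) controller.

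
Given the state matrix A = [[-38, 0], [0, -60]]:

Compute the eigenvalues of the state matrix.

For diagonal matrix, eigenvalues are diagonal entries: λ₁ = -38, λ₂ = -60.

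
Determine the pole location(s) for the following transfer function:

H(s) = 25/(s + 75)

Pole is where denominator = 0: s + 75 = 0, so s = -75.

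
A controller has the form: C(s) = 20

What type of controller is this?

This is a Proportional (P) controller.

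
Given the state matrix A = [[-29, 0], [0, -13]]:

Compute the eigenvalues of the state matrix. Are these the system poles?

For diagonal matrix, eigenvalues are diagonal entries: λ₁ = -29, λ₂ = -13. Eigenvalues of A = system poles.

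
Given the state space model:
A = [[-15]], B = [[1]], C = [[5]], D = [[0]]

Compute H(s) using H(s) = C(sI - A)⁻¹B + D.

(sI - A)⁻¹ = 1/(s + 15). H(s) = 5 × 1/(s + 15) + 0 = 5/(s + 15).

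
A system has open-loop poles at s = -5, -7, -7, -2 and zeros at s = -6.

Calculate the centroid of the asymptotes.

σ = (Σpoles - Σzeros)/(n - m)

σ = (Σpoles - Σzeros)/(n - m) = (-21 - (-6))/(4 - 1) = -15/3 = -5.0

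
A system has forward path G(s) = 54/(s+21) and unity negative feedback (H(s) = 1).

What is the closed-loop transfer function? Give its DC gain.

T(s) = G/(1+GH) = [54/(s+21)] / [1 + 54/(s+21)] = 54/(s+21+54) = 54/(s+75). DC gain = 54/75 = 0.72.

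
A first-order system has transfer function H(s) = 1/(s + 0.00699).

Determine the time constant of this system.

For H(s) = 1/(s + 1/τ), the pole is at -1/τ = -0.00699, so τ = 1/0.00699 = 143.1 s.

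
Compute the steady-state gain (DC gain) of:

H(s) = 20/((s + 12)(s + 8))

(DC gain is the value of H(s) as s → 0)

DC gain = H(0) = 20/(12 × 8) = 20/96 = 0.2083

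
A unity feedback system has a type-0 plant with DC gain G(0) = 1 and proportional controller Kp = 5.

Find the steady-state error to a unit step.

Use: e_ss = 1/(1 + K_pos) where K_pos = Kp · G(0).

K_pos = Kp · G(0) = 5 × 1 = 5. e_ss = 1/(1 + 5) = 0.1667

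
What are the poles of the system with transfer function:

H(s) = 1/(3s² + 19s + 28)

Discriminant = 19² - 4×3×28 = 361 - 336 = 25 > 0, so two distinct real poles. Using quadratic formula: s = (-19 ± √25)/(2×3) = (-19 ± √25)/6, with √25 = 5. s₁ = -14/6 ≈ -2.3333, s₂ = -24/6 = -4. Poles: s₁ = -2.3333, s₂ = -4.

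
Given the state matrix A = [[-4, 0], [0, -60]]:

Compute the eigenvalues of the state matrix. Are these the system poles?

For diagonal matrix, eigenvalues are diagonal entries: λ₁ = -4, λ₂ = -60. Eigenvalues of A = system poles.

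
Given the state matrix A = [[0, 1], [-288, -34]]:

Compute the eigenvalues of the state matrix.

det(A - λI) = λ² - (-34)λ + 288 = (λ - (-16))(λ - (-18)). Eigenvalues: -16, -18.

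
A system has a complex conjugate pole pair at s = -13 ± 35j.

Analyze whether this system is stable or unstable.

Real part of poles is -13 (< 0, left half-plane). Stable.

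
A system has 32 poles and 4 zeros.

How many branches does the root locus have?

Root locus has n branches where n = number of poles = 32.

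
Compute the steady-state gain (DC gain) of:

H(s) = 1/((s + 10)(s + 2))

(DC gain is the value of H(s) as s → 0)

DC gain = H(0) = 1/(10 × 2) = 1/20 = 0.05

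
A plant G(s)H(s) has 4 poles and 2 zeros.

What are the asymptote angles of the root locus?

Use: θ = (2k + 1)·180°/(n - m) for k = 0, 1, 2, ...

n - m = 4 - 2 = 2. Angles: θk = (2k + 1)·180°/2 = 90°, 270°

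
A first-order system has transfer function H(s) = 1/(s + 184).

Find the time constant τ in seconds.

For H(s) = 1/(s + 1/τ), the pole is at -1/τ = -184, so τ = 1/184 = 0.0054 s.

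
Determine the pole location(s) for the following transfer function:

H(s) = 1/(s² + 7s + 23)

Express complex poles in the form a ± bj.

Discriminant = 7² - 4×1×23 = 49 - 92 = -43 < 0, so the poles are a complex conjugate pair s = (-7 ± j√43)/(2×1). Real part = -7/(2×1) = -7/2 = -3.5; imaginary part = ±√43/(2×1) ≈ 3.2787. Poles: s = -3.5 ± 3.2787j.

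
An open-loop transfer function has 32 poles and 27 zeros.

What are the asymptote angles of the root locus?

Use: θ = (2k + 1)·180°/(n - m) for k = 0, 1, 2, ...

n - m = 32 - 27 = 5. Angles: θk = (2k + 1)·180°/5 = 36°, 108°, 180°, 252°, 324°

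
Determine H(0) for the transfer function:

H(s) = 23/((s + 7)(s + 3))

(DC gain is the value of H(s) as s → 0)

DC gain = H(0) = 23/(7 × 3) = 23/21 = 1.0952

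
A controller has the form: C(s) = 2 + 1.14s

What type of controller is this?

This is a Proportional-Derivative (PD) controller.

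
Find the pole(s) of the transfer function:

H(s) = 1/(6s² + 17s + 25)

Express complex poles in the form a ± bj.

Discriminant = 17² - 4×6×25 = 289 - 600 = -311 < 0, so the poles are a complex conjugate pair s = (-17 ± j√311)/(2×6). Real part = -17/(2×6) = -17/12 ≈ -1.4167; imaginary part = ±√311/(2×6) ≈ 1.4696. Poles: s = -1.4167 ± 1.4696j.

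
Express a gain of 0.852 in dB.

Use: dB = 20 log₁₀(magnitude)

dB = 20 log₁₀(0.852) = -1.4 dB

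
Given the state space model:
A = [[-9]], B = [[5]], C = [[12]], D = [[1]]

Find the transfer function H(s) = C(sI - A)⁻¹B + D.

(sI - A)⁻¹ = 1/(s + 9). H(s) = 12×5/(s + 9) + 1 = (s + 69)/(s + 9).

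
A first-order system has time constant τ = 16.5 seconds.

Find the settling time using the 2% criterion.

For first-order system, 2% settling time ≈ 4τ = 4 × 16.5 = 66.0 s.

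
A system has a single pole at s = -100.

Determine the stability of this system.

Pole at s = -100 is in the left half-plane. Stable.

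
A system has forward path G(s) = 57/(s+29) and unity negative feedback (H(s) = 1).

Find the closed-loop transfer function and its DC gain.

T(s) = G/(1+GH) = [57/(s+29)] / [1 + 57/(s+29)] = 57/(s+29+57) = 57/(s+86). DC gain = 57/86 = 0.6628.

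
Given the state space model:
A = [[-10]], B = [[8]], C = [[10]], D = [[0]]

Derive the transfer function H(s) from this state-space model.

(sI - A)⁻¹ = 1/(s + 10). H(s) = 10 × 8/(s + 10) + 0 = 80/(s + 10).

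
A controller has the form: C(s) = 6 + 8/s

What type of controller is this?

This is a Proportional-Integral (PI) controller.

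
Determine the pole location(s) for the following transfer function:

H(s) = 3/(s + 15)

Pole is where denominator = 0: s + 15 = 0, so s = -15.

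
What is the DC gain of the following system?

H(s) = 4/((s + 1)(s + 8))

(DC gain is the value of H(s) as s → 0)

DC gain = H(0) = 4/(1 × 8) = 4/8 = 0.5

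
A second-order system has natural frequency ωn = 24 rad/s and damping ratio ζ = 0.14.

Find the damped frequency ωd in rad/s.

ωd = ωn√(1 - ζ²) = 24√(1 - 0.14²) = 23.76 rad/s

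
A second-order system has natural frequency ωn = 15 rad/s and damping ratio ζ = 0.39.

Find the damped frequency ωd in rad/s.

ωd = ωn√(1 - ζ²) = 15√(1 - 0.39²) = 13.81 rad/s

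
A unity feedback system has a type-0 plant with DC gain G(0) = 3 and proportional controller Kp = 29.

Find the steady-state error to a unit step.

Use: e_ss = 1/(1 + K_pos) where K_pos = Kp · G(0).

K_pos = Kp · G(0) = 29 × 3 = 87. e_ss = 1/(1 + 87) = 0.0114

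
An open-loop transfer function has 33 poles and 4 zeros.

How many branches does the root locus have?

Root locus has n branches where n = number of poles = 33.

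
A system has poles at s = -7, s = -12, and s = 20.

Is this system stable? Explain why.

Pole(s) at s = 20 are not in the left half-plane. System is unstable.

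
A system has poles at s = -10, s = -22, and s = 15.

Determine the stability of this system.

Pole(s) at s = 15 are not in the left half-plane. System is unstable.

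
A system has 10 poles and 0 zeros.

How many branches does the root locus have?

Root locus has n branches where n = number of poles = 10.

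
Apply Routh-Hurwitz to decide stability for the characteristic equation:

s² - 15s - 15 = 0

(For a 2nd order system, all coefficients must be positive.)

Coefficients: 1, -15, -15. b=-15, c=-15 not positive, so system is unstable.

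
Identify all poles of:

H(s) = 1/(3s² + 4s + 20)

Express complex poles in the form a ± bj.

Discriminant = 4² - 4×3×20 = 16 - 240 = -224 < 0, so the poles are a complex conjugate pair s = (-4 ± j√224)/(2×3). Real part = -4/(2×3) = -4/6 ≈ -0.6667; imaginary part = ±√224/(2×3) ≈ 2.4944. Poles: s = -0.6667 ± 2.4944j.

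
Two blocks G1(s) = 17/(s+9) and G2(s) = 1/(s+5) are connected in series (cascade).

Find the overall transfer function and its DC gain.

Series: multiply transfer functions. G_eq = 17/(s+9) × 1/(s+5) = 17/((s+9)(s+5)). DC gain = 17/(9×5) = 0.3778.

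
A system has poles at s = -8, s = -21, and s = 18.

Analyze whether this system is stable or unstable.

Pole(s) at s = 18 are not in the left half-plane. System is unstable.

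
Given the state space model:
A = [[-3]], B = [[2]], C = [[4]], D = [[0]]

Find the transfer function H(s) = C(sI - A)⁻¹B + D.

(sI - A)⁻¹ = 1/(s + 3). H(s) = 4 × 2/(s + 3) + 0 = 8/(s + 3).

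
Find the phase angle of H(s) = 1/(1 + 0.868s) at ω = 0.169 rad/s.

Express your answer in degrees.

Phase = -arctan(ωτ) = -arctan(0.169 × 0.868) = -8.3°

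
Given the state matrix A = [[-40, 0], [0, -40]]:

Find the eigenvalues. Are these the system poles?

For diagonal matrix, eigenvalues are diagonal entries: λ₁ = -40, λ₂ = -40. Eigenvalues of A = system poles.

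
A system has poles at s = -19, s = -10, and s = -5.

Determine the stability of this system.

All poles are in the left half-plane. System is stable.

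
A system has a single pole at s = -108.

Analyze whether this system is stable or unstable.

Pole at s = -108 is in the left half-plane. Stable.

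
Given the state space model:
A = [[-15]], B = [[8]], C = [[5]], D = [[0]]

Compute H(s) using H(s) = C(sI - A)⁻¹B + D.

(sI - A)⁻¹ = 1/(s + 15). H(s) = 5 × 8/(s + 15) + 0 = 40/(s + 15).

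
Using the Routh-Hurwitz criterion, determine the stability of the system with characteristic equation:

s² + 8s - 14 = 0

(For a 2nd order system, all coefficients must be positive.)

Coefficients: 1, 8, -14. c=-14 not positive, so system is unstable.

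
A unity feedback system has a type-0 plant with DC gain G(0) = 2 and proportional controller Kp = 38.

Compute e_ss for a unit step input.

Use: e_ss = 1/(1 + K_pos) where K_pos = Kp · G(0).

K_pos = Kp · G(0) = 38 × 2 = 76. e_ss = 1/(1 + 76) = 0.0130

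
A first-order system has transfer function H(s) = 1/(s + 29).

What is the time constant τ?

For H(s) = 1/(s + 1/τ), the pole is at -1/τ = -29, so τ = 1/29 = 0.0345 s.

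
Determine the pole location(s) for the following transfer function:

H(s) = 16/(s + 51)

Pole is where denominator = 0: s + 51 = 0, so s = -51.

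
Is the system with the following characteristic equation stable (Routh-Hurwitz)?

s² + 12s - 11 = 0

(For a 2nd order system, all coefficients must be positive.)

Coefficients: 1, 12, -11. c=-11 not positive, so system is unstable.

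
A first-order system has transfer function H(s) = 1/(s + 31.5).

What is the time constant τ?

For H(s) = 1/(s + 1/τ), the pole is at -1/τ = -31.5, so τ = 1/31.5 = 0.0317 s.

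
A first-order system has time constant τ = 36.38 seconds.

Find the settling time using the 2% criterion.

For first-order system, 2% settling time ≈ 4τ = 4 × 36.38 = 145.52 s.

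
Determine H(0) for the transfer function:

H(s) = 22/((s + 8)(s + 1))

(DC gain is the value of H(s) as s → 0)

DC gain = H(0) = 22/(8 × 1) = 22/8 = 2.75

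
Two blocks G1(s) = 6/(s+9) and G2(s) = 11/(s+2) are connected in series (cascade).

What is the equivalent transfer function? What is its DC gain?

Series: multiply transfer functions. G_eq = 6/(s+9) × 11/(s+2) = 66/((s+9)(s+2)). DC gain = 66/(9×2) = 3.6667.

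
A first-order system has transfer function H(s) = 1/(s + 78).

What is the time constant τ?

For H(s) = 1/(s + 1/τ), the pole is at -1/τ = -78, so τ = 1/78 = 0.0128 s.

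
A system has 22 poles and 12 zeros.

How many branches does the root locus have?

Root locus has n branches where n = number of poles = 22.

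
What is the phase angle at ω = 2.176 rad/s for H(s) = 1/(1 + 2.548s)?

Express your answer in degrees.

Phase = -arctan(ωτ) = -arctan(2.176 × 2.548) = -79.8°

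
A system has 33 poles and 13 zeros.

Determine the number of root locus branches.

Root locus has n branches where n = number of poles = 33.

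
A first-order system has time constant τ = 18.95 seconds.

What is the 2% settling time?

For first-order system, 2% settling time ≈ 4τ = 4 × 18.95 = 75.8 s.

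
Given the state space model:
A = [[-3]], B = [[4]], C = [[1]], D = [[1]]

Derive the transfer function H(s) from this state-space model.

(sI - A)⁻¹ = 1/(s + 3). H(s) = 1×4/(s + 3) + 1 = (s + 7)/(s + 3).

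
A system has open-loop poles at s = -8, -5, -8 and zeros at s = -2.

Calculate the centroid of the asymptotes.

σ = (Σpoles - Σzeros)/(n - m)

σ = (Σpoles - Σzeros)/(n - m) = (-21 - (-2))/(3 - 1) = -19/2 = -9.5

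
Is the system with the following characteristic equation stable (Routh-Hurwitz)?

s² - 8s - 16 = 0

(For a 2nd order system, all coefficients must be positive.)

Coefficients: 1, -8, -16. b=-8, c=-16 not positive, so system is unstable.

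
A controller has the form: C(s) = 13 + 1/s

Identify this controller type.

This is a Proportional-Integral (PI) controller.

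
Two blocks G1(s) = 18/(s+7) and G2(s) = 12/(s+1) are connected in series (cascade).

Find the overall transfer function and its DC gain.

Series: multiply transfer functions. G_eq = 18/(s+7) × 12/(s+1) = 216/((s+7)(s+1)). DC gain = 216/(7×1) = 30.8571.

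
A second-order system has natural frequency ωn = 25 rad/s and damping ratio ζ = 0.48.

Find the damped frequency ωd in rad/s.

ωd = ωn√(1 - ζ²) = 25√(1 - 0.48²) = 21.93 rad/s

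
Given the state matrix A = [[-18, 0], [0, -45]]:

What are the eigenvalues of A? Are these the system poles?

For diagonal matrix, eigenvalues are diagonal entries: λ₁ = -18, λ₂ = -45. Eigenvalues of A = system poles.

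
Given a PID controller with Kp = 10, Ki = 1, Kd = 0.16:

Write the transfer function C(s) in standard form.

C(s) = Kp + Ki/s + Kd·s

Substituting values: C(s) = 10 + 1/s + 0.16s = (0.16s² + 10s + 1)/s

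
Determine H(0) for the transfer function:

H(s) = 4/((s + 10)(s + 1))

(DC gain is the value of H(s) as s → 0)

DC gain = H(0) = 4/(10 × 1) = 4/10 = 0.4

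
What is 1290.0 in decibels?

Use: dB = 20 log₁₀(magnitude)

dB = 20 log₁₀(1290.0) = 62.2 dB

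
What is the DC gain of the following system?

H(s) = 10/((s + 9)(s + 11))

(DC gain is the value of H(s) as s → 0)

DC gain = H(0) = 10/(9 × 11) = 10/99 = 0.1010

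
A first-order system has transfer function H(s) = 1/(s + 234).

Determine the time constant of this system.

For H(s) = 1/(s + 1/τ), the pole is at -1/τ = -234, so τ = 1/234 = 0.0043 s.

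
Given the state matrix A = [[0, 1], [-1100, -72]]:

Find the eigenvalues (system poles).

det(A - λI) = λ² - (-72)λ + 1100 = (λ - (-22))(λ - (-50)). Eigenvalues: -22, -50.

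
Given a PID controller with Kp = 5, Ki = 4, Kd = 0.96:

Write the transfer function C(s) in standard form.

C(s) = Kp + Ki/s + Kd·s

Substituting values: C(s) = 5 + 4/s + 0.96s = (0.96s² + 5s + 4)/s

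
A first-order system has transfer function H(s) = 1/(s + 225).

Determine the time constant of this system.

For H(s) = 1/(s + 1/τ), the pole is at -1/τ = -225, so τ = 1/225 = 0.0044 s.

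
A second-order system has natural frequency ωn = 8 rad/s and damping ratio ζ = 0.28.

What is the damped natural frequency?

ωd = ωn√(1 - ζ²) = 8√(1 - 0.28²) = 7.68 rad/s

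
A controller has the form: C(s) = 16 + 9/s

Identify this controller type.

This is a Proportional-Integral (PI) controller.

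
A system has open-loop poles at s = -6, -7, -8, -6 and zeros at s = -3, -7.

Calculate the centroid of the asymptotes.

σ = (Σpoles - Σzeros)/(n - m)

σ = (Σpoles - Σzeros)/(n - m) = (-27 - (-10))/(4 - 2) = -17/2 = -8.5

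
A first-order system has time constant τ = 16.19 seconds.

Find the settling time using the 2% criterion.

For first-order system, 2% settling time ≈ 4τ = 4 × 16.19 = 64.76 s.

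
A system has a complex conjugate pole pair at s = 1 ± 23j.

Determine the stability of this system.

Real part of poles is 1 (> 0, right half-plane). Unstable.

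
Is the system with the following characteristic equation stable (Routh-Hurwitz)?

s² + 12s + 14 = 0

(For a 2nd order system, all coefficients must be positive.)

Coefficients: 1, 12, 14. All positive, so system is stable.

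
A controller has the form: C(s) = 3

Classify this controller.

This is a Proportional (P) controller.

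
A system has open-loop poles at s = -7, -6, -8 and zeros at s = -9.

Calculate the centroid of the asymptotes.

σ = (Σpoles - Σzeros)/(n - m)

σ = (Σpoles - Σzeros)/(n - m) = (-21 - (-9))/(3 - 1) = -12/2 = -6.0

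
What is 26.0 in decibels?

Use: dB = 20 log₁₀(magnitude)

dB = 20 log₁₀(26.0) = 28.3 dB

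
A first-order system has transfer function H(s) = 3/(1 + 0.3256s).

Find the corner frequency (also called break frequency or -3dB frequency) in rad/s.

Corner frequency = 1/τ = 1/0.3256 = 3.071 rad/s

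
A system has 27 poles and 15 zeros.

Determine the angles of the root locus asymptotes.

n - m = 27 - 15 = 12. Angles: θk = (2k + 1)·180°/12 = 15°, 45°, 75°, 105°, 135°, 165°, 195°, 225°, 255°, 285°, 315°, 345°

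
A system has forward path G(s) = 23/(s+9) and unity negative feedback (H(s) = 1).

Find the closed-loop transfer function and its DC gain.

T(s) = G/(1+GH) = [23/(s+9)] / [1 + 23/(s+9)] = 23/(s+9+23) = 23/(s+32). DC gain = 23/32 = 0.71875.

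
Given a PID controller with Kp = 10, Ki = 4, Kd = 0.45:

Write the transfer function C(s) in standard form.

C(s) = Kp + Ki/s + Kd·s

Substituting values: C(s) = 10 + 4/s + 0.45s = (0.45s² + 10s + 4)/s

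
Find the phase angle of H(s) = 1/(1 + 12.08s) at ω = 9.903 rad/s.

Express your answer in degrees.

Phase = -arctan(ωτ) = -arctan(9.903 × 12.08) = -89.5°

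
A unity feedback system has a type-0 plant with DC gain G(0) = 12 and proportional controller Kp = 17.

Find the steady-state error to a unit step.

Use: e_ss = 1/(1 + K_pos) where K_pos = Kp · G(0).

K_pos = Kp · G(0) = 17 × 12 = 204. e_ss = 1/(1 + 204) = 0.0049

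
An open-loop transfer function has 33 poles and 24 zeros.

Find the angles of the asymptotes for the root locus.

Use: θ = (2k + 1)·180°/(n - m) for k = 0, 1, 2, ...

n - m = 33 - 24 = 9. Angles: θk = (2k + 1)·180°/9 = 20°, 60°, 100°, 140°, 180°, 220°, 260°, 300°, 340°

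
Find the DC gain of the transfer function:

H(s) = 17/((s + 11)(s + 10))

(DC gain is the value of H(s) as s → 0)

DC gain = H(0) = 17/(11 × 10) = 17/110 = 0.1545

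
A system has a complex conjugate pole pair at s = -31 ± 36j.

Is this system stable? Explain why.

Real part of poles is -31 (< 0, left half-plane). Stable.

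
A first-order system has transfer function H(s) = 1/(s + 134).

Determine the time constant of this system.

For H(s) = 1/(s + 1/τ), the pole is at -1/τ = -134, so τ = 1/134 = 0.0075 s.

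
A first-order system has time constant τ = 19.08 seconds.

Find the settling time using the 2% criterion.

For first-order system, 2% settling time ≈ 4τ = 4 × 19.08 = 76.32 s.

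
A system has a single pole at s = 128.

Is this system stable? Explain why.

Pole at s = 128 is in the right half-plane. Unstable.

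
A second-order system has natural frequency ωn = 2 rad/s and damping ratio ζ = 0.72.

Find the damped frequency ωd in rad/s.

ωd = ωn√(1 - ζ²) = 2√(1 - 0.72²) = 1.39 rad/s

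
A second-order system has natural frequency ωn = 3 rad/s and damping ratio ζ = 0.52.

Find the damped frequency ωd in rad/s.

ωd = ωn√(1 - ζ²) = 3√(1 - 0.52²) = 2.56 rad/s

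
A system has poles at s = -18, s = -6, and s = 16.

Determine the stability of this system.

Pole(s) at s = 16 are not in the left half-plane. System is unstable.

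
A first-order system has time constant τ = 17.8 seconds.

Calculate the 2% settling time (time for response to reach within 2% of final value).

For first-order system, 2% settling time ≈ 4τ = 4 × 17.8 = 71.2 s.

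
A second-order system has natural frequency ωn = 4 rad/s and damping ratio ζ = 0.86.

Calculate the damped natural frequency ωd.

ωd = ωn√(1 - ζ²) = 4√(1 - 0.86²) = 2.04 rad/s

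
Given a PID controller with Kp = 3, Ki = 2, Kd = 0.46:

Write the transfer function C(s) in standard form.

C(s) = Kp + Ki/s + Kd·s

Substituting values: C(s) = 3 + 2/s + 0.46s = (0.46s² + 3s + 2)/s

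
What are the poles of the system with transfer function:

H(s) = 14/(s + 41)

Pole is where denominator = 0: s + 41 = 0, so s = -41.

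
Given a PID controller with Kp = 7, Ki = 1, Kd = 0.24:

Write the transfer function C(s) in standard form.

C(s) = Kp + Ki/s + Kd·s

Substituting values: C(s) = 7 + 1/s + 0.24s = (0.24s² + 7s + 1)/s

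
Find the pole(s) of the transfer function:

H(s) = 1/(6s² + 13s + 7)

Discriminant = 13² - 4×6×7 = 169 - 168 = 1 > 0, so two distinct real poles. Using quadratic formula: s = (-13 ± √1)/(2×6) = (-13 ± √1)/12, with √1 = 1. s₁ = -12/12 = -1, s₂ = -14/12 ≈ -1.1667. Poles: s₁ = -1, s₂ = -1.1667.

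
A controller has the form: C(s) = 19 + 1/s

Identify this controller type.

This is a Proportional-Integral (PI) controller.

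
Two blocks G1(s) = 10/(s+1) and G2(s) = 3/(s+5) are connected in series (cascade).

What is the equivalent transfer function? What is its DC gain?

Series: multiply transfer functions. G_eq = 10/(s+1) × 3/(s+5) = 30/((s+1)(s+5)). DC gain = 30/(1×5) = 6.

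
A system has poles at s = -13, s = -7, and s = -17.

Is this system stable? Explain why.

All poles are in the left half-plane. System is stable.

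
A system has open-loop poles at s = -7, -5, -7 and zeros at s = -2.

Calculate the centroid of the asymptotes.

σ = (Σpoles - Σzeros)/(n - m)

σ = (Σpoles - Σzeros)/(n - m) = (-19 - (-2))/(3 - 1) = -17/2 = -8.5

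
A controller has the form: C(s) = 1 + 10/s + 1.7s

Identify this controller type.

This is a Proportional-Integral-Derivative (PID) controller.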